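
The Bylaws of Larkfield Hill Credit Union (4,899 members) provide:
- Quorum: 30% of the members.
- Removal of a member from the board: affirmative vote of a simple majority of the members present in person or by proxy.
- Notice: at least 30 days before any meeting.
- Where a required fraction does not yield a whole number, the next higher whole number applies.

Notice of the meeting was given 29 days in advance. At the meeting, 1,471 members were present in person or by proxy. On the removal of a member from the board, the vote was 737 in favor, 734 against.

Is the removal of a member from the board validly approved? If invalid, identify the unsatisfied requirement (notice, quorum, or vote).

Invalid — notice requirement not satisfied.

Notice: 29 days given; 30 required. Not satisfied.
Quorum: 30% of 4,899 = 1,469.70, rounded up to 1,470; 1,471 present. Satisfied.
Vote: requires a majority of those present (1,471); a majority of 1471 is 736, so 736 needed; 737 in favor. Satisfied.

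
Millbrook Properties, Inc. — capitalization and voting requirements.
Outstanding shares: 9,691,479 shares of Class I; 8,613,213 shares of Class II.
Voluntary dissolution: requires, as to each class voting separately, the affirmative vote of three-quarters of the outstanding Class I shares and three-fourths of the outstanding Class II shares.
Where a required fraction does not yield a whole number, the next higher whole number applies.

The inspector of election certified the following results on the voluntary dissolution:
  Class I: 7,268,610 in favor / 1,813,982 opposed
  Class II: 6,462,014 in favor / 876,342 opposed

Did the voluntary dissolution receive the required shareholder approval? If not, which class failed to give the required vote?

Class I: 3/4 of 9691479 = 7268609.25, rounded up to 7268610; 7,268,610 required, 7,268,610 in favor — approved.
Class II: 3/4 of 8613213 = 6459909.75, rounded up to 6459910; 6,459,910 required, 6,462,014 in favor — approved.

Approved — every class gave the required vote.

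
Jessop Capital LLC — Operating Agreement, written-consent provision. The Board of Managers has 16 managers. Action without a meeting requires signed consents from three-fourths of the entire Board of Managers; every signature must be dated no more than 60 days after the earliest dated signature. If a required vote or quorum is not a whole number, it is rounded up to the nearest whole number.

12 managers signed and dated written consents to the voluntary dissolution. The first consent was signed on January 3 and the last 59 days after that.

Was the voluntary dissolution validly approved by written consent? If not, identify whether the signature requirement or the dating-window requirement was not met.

Effective — both the signature and dating-window requirements are satisfied.

Signatures required: three-fourths of 16 — 3/4 of 16 = 12, so 12 needed; 12 signed. Sufficient.
Dating window: the latest signature is 59 days after the earliest; the limit is 60 days. Within the window.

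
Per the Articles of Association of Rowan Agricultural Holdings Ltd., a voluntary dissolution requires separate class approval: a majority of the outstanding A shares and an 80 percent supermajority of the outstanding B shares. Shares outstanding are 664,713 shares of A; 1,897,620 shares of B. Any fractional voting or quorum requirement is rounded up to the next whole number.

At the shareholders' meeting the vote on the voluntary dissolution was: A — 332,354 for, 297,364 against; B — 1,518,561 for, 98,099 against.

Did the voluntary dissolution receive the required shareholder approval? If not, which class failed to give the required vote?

Not approved — the A shares did not give the required vote.

A: a majority of 664713 is 332357; 332,357 required, 332,354 in favor — not approved.
B: 4/5 of 1897620 = 1518096; 1,518,096 required, 1,518,561 in favor — approved.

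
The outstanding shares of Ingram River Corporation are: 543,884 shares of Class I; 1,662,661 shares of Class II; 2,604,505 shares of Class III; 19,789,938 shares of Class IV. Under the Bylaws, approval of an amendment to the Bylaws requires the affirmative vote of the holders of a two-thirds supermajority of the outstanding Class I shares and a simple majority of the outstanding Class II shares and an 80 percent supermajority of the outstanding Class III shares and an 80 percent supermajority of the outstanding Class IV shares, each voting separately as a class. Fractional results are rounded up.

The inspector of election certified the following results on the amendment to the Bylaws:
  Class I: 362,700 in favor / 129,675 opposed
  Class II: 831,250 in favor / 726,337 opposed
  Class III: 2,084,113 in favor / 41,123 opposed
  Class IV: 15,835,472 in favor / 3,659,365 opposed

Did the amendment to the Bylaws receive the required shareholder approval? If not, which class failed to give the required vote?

Class I: 2/3 of 543884 = 362589.33, rounded up to 362590; 362,590 required, 362,700 in favor — approved.
Class II: a majority of 1662661 is 831331; 831,331 required, 831,250 in favor — not approved.
Class III: 4/5 of 2604505 = 2083604; 2,083,604 required, 2,084,113 in favor — approved.
Class IV: 4/5 of 19789938 = 15831950.40, rounded up to 15831951; 15,831,951 required, 15,835,472 in favor — approved.

Not approved — the Class II shares did not give the required vote.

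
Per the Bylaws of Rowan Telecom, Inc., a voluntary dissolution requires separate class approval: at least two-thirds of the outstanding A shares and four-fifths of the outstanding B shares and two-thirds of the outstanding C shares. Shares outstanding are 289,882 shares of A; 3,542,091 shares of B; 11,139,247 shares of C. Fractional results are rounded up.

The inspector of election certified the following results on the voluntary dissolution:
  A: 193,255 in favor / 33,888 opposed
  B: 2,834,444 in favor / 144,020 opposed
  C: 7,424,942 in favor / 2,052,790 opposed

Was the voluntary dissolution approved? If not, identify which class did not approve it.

Not approved — the C shares did not give the required vote.

A: 2/3 of 289882 = 193254.67, rounded up to 193255; 193,255 required, 193,255 in favor — approved.
B: 4/5 of 3542091 = 2833672.80, rounded up to 2833673; 2,833,673 required, 2,834,444 in favor — approved.
C: 2/3 of 11139247 = 7426164.67, rounded up to 7426165; 7,426,165 required, 7,424,942 in favor — not approved.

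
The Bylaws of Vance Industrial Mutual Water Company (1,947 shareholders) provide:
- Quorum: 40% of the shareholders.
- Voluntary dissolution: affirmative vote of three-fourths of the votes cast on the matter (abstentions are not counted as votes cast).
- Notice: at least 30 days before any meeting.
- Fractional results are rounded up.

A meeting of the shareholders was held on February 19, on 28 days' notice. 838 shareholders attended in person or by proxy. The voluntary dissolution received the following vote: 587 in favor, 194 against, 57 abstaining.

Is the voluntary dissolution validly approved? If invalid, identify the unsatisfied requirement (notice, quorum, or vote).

Notice: 28 days given; 30 required. Not satisfied.
Quorum: 40% of 1,947 = 778.80, rounded up to 779; 838 present. Satisfied.
Vote: requires three-fourths of the votes cast (838 − 57 abstaining = 781); 3/4 of 781 = 585.75, rounded up to 586, so 586 needed; 587 in favor. Satisfied.

Invalid — notice requirement not satisfied.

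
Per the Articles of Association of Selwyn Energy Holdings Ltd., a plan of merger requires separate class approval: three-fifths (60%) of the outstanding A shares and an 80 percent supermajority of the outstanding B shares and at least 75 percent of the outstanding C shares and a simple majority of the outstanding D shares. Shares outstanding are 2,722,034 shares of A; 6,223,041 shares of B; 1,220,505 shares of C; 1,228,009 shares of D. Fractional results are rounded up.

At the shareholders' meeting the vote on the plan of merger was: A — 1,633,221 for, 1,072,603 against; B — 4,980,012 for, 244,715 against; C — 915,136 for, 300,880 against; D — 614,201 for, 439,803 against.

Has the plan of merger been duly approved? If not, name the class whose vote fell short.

A: 3/5 of 2722034 = 1633220.40, rounded up to 1633221; 1,633,221 required, 1,633,221 in favor — approved.
B: 4/5 of 6223041 = 4978432.80, rounded up to 4978433; 4,978,433 required, 4,980,012 in favor — approved.
C: 3/4 of 1220505 = 915378.75, rounded up to 915379; 915,379 required, 915,136 in favor — not approved.
D: a majority of 1228009 is 614005; 614,005 required, 614,201 in favor — approved.

Not approved — the C shares did not give the required vote.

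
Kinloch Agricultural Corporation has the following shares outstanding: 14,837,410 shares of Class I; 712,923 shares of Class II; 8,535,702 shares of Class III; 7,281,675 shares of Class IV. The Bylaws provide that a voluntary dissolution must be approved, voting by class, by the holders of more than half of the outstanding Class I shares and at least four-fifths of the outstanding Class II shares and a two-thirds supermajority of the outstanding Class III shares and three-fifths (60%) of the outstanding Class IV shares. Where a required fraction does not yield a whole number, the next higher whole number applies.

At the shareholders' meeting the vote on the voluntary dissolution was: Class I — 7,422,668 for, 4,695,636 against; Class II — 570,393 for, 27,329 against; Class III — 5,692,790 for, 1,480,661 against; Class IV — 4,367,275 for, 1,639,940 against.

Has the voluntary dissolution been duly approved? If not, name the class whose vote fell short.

Class I: a majority of 14837410 is 7418706; 7,418,706 required, 7,422,668 in favor — approved.
Class II: 4/5 of 712923 = 570338.40, rounded up to 570339; 570,339 required, 570,393 in favor — approved.
Class III: 2/3 of 8535702 = 5690468; 5,690,468 required, 5,692,790 in favor — approved.
Class IV: 3/5 of 7281675 = 4369005; 4,369,005 required, 4,367,275 in favor — not approved.

Not approved — the Class IV shares did not give the required vote.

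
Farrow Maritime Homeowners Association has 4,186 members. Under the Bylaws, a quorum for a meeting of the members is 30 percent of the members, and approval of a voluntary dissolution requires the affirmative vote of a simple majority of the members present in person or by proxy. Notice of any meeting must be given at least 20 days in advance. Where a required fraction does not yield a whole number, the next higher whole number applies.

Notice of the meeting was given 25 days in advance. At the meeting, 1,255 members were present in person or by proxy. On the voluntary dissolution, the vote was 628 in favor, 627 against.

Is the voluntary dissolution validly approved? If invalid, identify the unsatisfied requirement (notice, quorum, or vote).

Invalid — quorum requirement not satisfied.

Notice: 25 days given; 20 required. Satisfied.
Quorum: 30% of 4,186 = 1,255.80, rounded up to 1,256; 1,255 present. Not satisfied.
Vote: requires a majority of those present (1,255); a majority of 1255 is 628, so 628 needed; 628 in favor. Satisfied.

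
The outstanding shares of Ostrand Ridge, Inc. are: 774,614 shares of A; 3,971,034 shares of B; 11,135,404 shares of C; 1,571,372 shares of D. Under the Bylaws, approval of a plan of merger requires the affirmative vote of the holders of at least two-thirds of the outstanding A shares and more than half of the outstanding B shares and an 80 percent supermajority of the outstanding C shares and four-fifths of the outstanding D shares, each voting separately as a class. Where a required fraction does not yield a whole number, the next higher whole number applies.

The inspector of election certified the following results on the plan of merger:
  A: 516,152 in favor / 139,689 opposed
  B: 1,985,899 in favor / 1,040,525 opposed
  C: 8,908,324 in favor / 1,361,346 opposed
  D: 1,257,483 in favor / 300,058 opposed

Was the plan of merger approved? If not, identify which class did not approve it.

Not approved — the A shares did not give the required vote.

A: 2/3 of 774614 = 516409.33, rounded up to 516410; 516,410 required, 516,152 in favor — not approved.
B: a majority of 3971034 is 1985518; 1,985,518 required, 1,985,899 in favor — approved.
C: 4/5 of 11135404 = 8908323.20, rounded up to 8908324; 8,908,324 required, 8,908,324 in favor — approved.
D: 4/5 of 1571372 = 1257097.60, rounded up to 1257098; 1,257,098 required, 1,257,483 in favor — approved.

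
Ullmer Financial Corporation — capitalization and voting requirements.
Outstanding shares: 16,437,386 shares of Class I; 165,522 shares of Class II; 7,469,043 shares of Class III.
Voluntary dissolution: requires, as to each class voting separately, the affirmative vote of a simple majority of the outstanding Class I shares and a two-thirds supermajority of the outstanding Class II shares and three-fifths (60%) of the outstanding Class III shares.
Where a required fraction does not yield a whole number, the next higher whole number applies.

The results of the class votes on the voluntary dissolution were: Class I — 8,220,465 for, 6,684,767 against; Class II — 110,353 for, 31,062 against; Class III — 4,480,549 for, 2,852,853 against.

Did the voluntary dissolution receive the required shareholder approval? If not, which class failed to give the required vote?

Class I: a majority of 16437386 is 8218694; 8,218,694 required, 8,220,465 in favor — approved.
Class II: 2/3 of 165522 = 110348; 110,348 required, 110,353 in favor — approved.
Class III: 3/5 of 7469043 = 4481425.80, rounded up to 4481426; 4,481,426 required, 4,480,549 in favor — not approved.

Not approved — the Class III shares did not give the required vote.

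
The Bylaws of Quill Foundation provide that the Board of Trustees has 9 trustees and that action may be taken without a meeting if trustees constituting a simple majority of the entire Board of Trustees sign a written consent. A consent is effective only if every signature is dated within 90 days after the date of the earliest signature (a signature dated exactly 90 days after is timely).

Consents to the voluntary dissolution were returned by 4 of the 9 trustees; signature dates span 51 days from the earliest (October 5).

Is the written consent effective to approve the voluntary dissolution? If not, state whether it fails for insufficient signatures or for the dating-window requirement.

Signatures required: a simple majority of 9 — a majority of 9 is 5, so 5 needed; 4 signed. Insufficient.
Dating window: the latest signature is 51 days after the earliest; the limit is 90 days. Within the window.

Not effective — insufficient signatures.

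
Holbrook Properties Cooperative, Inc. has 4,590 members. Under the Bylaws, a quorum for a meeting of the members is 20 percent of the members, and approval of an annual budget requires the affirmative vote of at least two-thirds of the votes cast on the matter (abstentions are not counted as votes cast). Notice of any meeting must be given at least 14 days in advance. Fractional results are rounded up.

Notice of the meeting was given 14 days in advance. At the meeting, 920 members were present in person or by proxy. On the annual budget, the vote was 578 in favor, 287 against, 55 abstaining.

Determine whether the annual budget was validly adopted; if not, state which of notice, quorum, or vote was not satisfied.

Valid — all requirements satisfied.

Notice: 14 days given; 14 required. Satisfied.
Quorum: 20% of 4,590 = 918; 920 present. Satisfied.
Vote: requires two-thirds of the votes cast (920 − 55 abstaining = 865); 2/3 of 865 = 576.67, rounded up to 577, so 577 needed; 578 in favor. Satisfied.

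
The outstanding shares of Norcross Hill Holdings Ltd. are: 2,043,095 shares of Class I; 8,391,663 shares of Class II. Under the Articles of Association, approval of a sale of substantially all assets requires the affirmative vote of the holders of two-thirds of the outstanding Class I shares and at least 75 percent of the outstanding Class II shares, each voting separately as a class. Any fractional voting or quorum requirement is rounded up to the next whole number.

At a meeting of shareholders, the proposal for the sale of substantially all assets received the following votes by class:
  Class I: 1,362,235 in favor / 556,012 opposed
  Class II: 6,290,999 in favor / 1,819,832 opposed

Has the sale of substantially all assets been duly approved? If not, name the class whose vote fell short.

Class I: 2/3 of 2043095 = 1362063.33, rounded up to 1362064; 1,362,064 required, 1,362,235 in favor — approved.
Class II: 3/4 of 8391663 = 6293747.25, rounded up to 6293748; 6,293,748 required, 6,290,999 in favor — not approved.

Not approved — the Class II shares did not give the required vote.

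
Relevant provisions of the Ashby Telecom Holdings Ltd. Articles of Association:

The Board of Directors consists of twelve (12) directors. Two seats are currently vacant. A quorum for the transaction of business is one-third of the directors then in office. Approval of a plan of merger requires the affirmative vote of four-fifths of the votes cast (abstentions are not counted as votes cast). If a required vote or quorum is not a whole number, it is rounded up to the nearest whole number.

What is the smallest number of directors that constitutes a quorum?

4

1/3 of 10 = 3.33, rounded up to 4.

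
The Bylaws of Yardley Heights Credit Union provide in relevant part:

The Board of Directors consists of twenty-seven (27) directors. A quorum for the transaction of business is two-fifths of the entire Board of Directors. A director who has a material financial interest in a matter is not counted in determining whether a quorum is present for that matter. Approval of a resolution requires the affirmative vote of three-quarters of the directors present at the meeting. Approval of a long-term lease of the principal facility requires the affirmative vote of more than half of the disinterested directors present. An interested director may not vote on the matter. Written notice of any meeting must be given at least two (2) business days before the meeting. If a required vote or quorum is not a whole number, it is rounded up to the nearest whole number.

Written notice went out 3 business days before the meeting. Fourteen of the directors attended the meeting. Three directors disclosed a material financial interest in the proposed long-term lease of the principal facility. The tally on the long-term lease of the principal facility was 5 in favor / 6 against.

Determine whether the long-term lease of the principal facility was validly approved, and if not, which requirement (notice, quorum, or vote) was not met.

Notice: 3 business days given; 2 required (3 ≥ 2). Satisfied.
Quorum: 14 present, but the 3 interested directors do not count, leaving 11. Quorum is 11. Satisfied.
Vote: the long-term lease of the principal facility requires a majority of the disinterested directors present (14 − 3 = 11). A majority of 11 is 6, so 6 affirmative votes are needed; 5 voted in favor. Not satisfied.

Invalid — vote requirement not satisfied.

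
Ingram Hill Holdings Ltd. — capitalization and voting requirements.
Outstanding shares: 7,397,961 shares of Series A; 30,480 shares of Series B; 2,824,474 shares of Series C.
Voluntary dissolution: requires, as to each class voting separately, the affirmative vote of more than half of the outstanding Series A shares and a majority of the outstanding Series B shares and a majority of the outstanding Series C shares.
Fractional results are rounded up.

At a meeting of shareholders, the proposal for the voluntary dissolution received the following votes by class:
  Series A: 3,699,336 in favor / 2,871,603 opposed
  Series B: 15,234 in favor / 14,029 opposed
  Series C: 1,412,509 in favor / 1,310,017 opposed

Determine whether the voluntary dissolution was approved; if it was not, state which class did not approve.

Not approved — the Series B shares did not give the required vote.

Series A: a majority of 7397961 is 3698981; 3,698,981 required, 3,699,336 in favor — approved.
Series B: a majority of 30480 is 15241; 15,241 required, 15,234 in favor — not approved.
Series C: a majority of 2824474 is 1412238; 1,412,238 required, 1,412,509 in favor — approved.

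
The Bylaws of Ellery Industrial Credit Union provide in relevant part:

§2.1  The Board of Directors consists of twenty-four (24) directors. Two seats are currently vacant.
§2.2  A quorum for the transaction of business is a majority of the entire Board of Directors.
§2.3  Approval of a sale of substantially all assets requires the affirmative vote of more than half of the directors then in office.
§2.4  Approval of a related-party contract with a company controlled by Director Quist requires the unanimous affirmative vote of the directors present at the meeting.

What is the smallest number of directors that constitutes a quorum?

A majority of 24 is 13.

13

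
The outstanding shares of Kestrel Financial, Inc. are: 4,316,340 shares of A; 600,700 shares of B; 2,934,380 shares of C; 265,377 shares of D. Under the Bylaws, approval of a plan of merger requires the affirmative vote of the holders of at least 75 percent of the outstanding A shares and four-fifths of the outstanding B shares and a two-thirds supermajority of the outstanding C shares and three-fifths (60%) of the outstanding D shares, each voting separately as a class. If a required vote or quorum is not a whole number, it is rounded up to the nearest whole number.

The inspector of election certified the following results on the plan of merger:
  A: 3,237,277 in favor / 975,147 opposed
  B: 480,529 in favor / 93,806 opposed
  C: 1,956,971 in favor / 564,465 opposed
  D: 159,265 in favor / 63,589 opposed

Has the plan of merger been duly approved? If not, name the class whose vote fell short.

Not approved — the B shares did not give the required vote.

A: 3/4 of 4316340 = 3237255; 3,237,255 required, 3,237,277 in favor — approved.
B: 4/5 of 600700 = 480560; 480,560 required, 480,529 in favor — not approved.
C: 2/3 of 2934380 = 1956253.33, rounded up to 1956254; 1,956,254 required, 1,956,971 in favor — approved.
D: 3/5 of 265377 = 159226.20, rounded up to 159227; 159,227 required, 159,265 in favor — approved.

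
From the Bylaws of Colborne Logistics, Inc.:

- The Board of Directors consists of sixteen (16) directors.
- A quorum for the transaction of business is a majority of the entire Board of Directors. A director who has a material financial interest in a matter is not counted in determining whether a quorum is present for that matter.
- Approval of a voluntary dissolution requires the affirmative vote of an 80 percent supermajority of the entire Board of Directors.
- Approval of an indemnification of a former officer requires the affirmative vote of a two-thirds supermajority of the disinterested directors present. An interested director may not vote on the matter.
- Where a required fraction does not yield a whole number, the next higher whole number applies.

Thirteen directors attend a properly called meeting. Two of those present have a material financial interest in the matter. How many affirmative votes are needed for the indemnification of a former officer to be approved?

The indemnification of a former officer requires two-thirds of the disinterested directors present (13 − 2 = 11).
2/3 of 11 = 7.33, rounded up to 8.

8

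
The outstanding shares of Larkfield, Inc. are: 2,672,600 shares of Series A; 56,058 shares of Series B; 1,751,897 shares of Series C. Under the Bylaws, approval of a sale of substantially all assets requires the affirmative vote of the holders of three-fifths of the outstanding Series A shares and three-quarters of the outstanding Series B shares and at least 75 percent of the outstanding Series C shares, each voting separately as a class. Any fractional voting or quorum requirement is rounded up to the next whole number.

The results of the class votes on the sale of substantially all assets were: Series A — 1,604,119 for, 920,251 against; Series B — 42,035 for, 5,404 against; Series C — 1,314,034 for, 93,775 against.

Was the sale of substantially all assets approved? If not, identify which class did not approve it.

Not approved — the Series B shares did not give the required vote.

Series A: 3/5 of 2672600 = 1603560; 1,603,560 required, 1,604,119 in favor — approved.
Series B: 3/4 of 56058 = 42043.50, rounded up to 42044; 42,044 required, 42,035 in favor — not approved.
Series C: 3/4 of 1751897 = 1313922.75, rounded up to 1313923; 1,313,923 required, 1,314,034 in favor — approved.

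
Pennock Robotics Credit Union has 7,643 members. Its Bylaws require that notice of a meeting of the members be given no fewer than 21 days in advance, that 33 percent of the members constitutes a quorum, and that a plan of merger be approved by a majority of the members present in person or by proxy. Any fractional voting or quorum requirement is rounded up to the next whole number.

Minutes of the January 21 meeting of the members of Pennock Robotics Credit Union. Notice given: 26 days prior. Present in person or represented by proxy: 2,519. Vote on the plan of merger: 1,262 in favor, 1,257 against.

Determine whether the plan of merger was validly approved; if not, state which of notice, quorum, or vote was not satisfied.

Invalid — quorum requirement not satisfied.

Notice: 26 days given; 21 required. Satisfied.
Quorum: 33% of 7,643 = 2,522.19, rounded up to 2,523; 2,519 present. Not satisfied.
Vote: requires a majority of those present (2,519); a majority of 2519 is 1260, so 1,260 needed; 1,262 in favor. Satisfied.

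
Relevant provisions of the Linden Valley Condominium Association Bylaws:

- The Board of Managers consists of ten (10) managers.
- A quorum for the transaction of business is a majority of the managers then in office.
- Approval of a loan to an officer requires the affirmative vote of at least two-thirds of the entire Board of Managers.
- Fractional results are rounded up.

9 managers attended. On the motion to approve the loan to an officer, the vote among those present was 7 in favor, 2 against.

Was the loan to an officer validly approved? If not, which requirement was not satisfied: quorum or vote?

Valid — all requirements satisfied.

Quorum: 9 present; quorum is 6. Satisfied.
Vote: the loan to an officer requires two-thirds of the entire Board of Managers (10). 2/3 of 10 = 6.67, rounded up to 7, so 7 affirmative votes are needed; 7 voted in favor. Satisfied.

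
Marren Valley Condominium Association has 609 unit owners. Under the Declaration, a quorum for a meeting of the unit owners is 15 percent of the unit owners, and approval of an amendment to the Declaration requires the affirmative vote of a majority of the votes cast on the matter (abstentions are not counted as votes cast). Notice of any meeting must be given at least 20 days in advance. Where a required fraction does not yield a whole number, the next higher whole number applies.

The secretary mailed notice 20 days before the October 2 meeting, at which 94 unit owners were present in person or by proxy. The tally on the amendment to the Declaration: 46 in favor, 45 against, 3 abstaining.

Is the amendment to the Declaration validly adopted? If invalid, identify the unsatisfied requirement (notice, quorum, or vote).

Valid — all requirements satisfied.

Notice: 20 days given; 20 required. Satisfied.
Quorum: 15% of 609 = 91.35, rounded up to 92; 94 present. Satisfied.
Vote: requires a majority of the votes cast (94 − 3 abstaining = 91); a majority of 91 is 46, so 46 needed; 46 in favor. Satisfied.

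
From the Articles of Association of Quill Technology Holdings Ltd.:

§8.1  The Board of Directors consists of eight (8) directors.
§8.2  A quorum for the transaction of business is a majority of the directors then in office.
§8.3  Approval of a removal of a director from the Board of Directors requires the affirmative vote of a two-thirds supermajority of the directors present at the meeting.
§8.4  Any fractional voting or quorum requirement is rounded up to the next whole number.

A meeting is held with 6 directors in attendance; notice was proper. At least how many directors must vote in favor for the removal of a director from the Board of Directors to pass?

4

The removal of a director from the Board of Directors requires two-thirds of the directors present (6).
2/3 of 6 = 4.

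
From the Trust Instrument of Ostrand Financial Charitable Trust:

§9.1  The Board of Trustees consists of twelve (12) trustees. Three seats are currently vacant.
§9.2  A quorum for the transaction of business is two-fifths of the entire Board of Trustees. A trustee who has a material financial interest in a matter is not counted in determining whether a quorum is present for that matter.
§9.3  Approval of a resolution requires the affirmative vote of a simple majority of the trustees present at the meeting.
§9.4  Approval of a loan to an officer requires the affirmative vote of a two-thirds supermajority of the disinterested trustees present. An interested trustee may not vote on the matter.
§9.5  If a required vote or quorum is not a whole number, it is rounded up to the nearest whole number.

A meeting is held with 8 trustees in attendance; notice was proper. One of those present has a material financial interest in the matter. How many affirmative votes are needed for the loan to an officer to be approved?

5

The loan to an officer requires two-thirds of the disinterested trustees present (8 − 1 = 7).
2/3 of 7 = 4.67, rounded up to 5.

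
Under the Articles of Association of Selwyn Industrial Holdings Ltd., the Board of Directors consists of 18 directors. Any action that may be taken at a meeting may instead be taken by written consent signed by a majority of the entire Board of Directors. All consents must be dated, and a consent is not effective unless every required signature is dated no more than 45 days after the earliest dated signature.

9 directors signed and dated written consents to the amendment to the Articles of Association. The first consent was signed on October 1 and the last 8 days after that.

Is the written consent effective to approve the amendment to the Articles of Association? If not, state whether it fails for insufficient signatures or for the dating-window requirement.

Signatures required: a majority of 18 — a majority of 18 is 10, so 10 needed; 9 signed. Insufficient.
Dating window: the latest signature is 8 days after the earliest; the limit is 45 days. Within the window.

Not effective — insufficient signatures.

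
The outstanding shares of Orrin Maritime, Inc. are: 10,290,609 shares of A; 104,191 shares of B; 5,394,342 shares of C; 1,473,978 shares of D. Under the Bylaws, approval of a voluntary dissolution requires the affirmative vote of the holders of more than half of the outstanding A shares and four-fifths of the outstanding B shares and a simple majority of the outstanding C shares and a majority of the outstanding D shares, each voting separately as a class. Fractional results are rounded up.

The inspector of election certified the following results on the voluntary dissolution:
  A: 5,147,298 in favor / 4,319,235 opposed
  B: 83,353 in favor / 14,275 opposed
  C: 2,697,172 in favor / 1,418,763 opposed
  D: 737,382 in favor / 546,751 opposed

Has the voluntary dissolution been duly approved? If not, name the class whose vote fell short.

A: a majority of 10290609 is 5145305; 5,145,305 required, 5,147,298 in favor — approved.
B: 4/5 of 104191 = 83352.80, rounded up to 83353; 83,353 required, 83,353 in favor — approved.
C: a majority of 5394342 is 2697172; 2,697,172 required, 2,697,172 in favor — approved.
D: a majority of 1473978 is 736990; 736,990 required, 737,382 in favor — approved.

Approved — every class gave the required vote.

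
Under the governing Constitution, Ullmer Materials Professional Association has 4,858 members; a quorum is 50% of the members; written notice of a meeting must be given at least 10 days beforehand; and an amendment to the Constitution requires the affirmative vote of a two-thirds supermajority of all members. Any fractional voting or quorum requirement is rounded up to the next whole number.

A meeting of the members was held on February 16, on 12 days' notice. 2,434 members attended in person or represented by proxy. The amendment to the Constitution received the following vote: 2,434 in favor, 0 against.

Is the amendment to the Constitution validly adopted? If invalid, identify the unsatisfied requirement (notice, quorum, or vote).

Invalid — vote requirement not satisfied.

Notice: 12 days given; 10 required. Satisfied.
Quorum: 50% of 4,858 = 2,429; 2,434 present. Satisfied.
Vote: requires two-thirds of all members (4,858); 2/3 of 4858 = 3238.67, rounded up to 3239, so 3,239 needed; 2,434 in favor. Not satisfied.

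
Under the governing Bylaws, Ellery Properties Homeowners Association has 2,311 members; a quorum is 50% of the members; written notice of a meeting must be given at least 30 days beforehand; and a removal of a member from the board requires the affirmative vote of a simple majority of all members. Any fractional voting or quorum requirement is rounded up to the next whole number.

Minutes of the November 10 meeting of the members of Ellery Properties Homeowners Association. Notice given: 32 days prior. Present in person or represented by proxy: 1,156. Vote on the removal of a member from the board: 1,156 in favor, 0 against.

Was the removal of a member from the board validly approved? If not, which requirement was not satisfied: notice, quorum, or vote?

Notice: 32 days given; 30 required. Satisfied.
Quorum: 50% of 2,311 = 1,155.50, rounded up to 1,156; 1,156 present. Satisfied.
Vote: requires a majority of all members (2,311); a majority of 2311 is 1156, so 1,156 needed; 1,156 in favor. Satisfied.

Valid — all requirements satisfied.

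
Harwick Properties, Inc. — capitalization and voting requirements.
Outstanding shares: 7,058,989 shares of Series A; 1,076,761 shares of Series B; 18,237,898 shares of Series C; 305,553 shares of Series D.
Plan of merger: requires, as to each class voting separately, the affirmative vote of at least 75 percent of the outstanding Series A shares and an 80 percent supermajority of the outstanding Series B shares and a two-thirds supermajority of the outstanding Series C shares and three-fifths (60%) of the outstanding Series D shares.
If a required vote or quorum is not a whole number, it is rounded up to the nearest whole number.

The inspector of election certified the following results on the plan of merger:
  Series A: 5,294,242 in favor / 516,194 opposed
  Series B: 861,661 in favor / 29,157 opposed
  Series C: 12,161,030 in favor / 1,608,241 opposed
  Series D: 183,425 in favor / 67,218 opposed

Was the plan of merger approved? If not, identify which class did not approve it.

Series A: 3/4 of 7058989 = 5294241.75, rounded up to 5294242; 5,294,242 required, 5,294,242 in favor — approved.
Series B: 4/5 of 1076761 = 861408.80, rounded up to 861409; 861,409 required, 861,661 in favor — approved.
Series C: 2/3 of 18237898 = 12158598.67, rounded up to 12158599; 12,158,599 required, 12,161,030 in favor — approved.
Series D: 3/5 of 305553 = 183331.80, rounded up to 183332; 183,332 required, 183,425 in favor — approved.

Approved — every class gave the required vote.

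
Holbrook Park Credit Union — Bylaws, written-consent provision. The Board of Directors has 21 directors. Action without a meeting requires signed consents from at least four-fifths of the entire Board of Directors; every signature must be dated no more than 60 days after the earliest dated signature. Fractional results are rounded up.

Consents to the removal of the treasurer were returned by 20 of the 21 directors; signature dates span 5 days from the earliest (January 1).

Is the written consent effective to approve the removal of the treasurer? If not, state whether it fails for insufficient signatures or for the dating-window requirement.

Signatures required: at least four-fifths of 21 — 4/5 of 21 = 16.80, rounded up to 17, so 17 needed; 20 signed. Sufficient.
Dating window: the latest signature is 5 days after the earliest; the limit is 60 days. Within the window.

Effective — both the signature and dating-window requirements are satisfied.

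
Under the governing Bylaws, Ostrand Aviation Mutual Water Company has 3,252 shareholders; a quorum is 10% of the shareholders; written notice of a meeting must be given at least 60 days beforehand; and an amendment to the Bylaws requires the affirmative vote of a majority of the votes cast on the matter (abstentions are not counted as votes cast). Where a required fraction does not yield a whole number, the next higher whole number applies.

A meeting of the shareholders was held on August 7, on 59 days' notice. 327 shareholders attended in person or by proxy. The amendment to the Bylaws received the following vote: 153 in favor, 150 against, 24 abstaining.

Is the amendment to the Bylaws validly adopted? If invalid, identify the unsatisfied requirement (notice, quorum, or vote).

Invalid — notice requirement not satisfied.

Notice: 59 days given; 60 required. Not satisfied.
Quorum: 10% of 3,252 = 325.20, rounded up to 326; 327 present. Satisfied.
Vote: requires a majority of the votes cast (327 − 24 abstaining = 303); a majority of 303 is 152, so 152 needed; 153 in favor. Satisfied.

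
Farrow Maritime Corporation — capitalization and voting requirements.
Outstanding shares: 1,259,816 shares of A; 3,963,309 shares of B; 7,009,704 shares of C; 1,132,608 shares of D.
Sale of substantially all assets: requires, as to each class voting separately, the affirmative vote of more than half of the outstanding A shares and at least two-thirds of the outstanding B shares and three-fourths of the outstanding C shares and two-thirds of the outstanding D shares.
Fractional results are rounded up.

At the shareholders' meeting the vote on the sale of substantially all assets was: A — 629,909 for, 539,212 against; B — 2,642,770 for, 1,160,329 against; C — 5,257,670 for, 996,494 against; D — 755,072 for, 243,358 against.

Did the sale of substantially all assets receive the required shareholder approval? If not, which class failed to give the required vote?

Approved — every class gave the required vote.

A: a majority of 1259816 is 629909; 629,909 required, 629,909 in favor — approved.
B: 2/3 of 3963309 = 2642206; 2,642,206 required, 2,642,770 in favor — approved.
C: 3/4 of 7009704 = 5257278; 5,257,278 required, 5,257,670 in favor — approved.
D: 2/3 of 1132608 = 755072; 755,072 required, 755,072 in favor — approved.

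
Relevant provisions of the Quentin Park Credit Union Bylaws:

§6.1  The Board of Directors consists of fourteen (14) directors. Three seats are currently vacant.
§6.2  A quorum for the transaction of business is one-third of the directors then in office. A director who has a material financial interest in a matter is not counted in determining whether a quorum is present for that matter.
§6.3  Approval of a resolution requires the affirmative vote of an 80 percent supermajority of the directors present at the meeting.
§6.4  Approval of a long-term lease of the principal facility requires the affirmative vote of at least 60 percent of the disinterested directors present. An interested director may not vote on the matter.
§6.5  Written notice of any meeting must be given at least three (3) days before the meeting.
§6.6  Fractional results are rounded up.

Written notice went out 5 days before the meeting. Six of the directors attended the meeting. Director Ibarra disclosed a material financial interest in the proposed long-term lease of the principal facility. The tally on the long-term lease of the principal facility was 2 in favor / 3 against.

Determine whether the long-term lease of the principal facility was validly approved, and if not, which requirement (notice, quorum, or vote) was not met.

Invalid — vote requirement not satisfied.

Notice: 5 days given; 3 required (5 ≥ 3). Satisfied.
Quorum: 6 present, but the 1 interested director does not count, leaving 5. Quorum is 4. Satisfied.
Vote: the long-term lease of the principal facility requires three-fifths of the disinterested directors present (6 − 1 = 5). 3/5 of 5 = 3, so 3 affirmative votes are needed; 2 voted in favor. Not satisfied.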